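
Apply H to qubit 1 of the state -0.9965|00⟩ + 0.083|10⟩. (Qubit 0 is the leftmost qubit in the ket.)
-0.7046|00⟩ - 0.7046|01⟩ + 0.05869|10⟩ + 0.05869|11⟩

H on qubit 1 mixes each pair of kets that differ only in qubit 1: amplitudes (a, b) of (|…0…⟩, |…1…⟩) become ((a + b)/√2, (a − b)/√2). Kets absent from the input have amplitude 0.
(|00⟩, |01⟩): (a, b) = (-0.9965, 0) → (-0.7046, -0.7046)
(|10⟩, |11⟩): (a, b) = (0.083, 0) → (0.05869, 0.05869)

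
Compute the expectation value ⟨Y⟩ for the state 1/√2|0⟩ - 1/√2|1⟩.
0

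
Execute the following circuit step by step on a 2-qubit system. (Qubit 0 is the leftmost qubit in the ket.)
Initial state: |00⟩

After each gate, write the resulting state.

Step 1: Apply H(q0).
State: 1/√2|00⟩ + 1/√2|10⟩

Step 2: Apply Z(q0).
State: 1/√2|00⟩ - 1/√2|10⟩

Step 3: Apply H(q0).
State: |10⟩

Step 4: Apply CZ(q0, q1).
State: |10⟩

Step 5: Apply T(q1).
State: |10⟩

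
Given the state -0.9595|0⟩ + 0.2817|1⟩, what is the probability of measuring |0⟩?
0.9206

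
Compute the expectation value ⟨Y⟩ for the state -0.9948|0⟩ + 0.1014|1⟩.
0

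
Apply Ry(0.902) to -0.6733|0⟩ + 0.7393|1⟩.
-0.9282|0⟩ + 0.3719|1⟩

Ry(0.902) = [[cos(θ/2), −sin(θ/2)], [sin(θ/2), cos(θ/2)]]; θ = 0.902, cos(θ/2) ≈ 0.900012, sin(θ/2) ≈ 0.435866.
With a = amp(|0⟩) = -0.6733 and b = amp(|1⟩) = 0.7393:
new amp(|0⟩) = (0.900012)·a + (-0.435866)·b = -0.9282
new amp(|1⟩) = (0.435866)·a + (0.900012)·b = 0.3719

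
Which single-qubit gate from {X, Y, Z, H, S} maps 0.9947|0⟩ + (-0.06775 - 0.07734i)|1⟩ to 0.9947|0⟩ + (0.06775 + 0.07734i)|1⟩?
Z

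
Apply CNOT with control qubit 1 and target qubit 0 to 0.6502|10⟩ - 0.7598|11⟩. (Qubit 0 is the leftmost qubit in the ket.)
-0.7598|01⟩ + 0.6502|10⟩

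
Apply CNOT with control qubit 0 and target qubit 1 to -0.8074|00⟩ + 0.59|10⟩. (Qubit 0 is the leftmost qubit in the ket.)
-0.8074|00⟩ + 0.59|11⟩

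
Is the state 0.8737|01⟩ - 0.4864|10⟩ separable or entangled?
Entangled

Writing the state as a|00⟩ + b|01⟩ + c|10⟩ + d|11⟩, it is a product state iff ad − bc = 0.
Here (a, b, c, d) = (0, 0.8737, -0.4864, 0): ad − bc = (0)(0) − (0.8737)(-0.4864) = 0.425 ≠ 0, so the state is entangled.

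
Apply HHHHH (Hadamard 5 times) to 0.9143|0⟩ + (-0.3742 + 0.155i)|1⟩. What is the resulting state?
(0.3819 + 0.1096i)|0⟩ + (0.9111 - 0.1096i)|1⟩

H² = I, so H^5 = H: a single Hadamard. With (a, b) = (0.9143, (-0.3742 + 0.155i)), H gives ((a + b)/√2, (a − b)/√2) = ((0.3819 + 0.1096i), (0.9111 - 0.1096i)).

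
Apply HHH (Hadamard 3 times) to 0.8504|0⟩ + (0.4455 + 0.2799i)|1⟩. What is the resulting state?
(0.9163 + 0.1979i)|0⟩ + (0.2863 - 0.1979i)|1⟩

H² = I, so H^3 = H: a single Hadamard. With (a, b) = (0.8504, (0.4455 + 0.2799i)), H gives ((a + b)/√2, (a − b)/√2) = ((0.9163 + 0.1979i), (0.2863 - 0.1979i)).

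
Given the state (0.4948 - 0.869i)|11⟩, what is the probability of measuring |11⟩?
1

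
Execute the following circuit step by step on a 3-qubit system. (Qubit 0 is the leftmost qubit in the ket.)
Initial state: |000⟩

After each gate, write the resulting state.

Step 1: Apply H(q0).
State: 1/√2|000⟩ + 1/√2|100⟩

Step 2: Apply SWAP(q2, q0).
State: 1/√2|000⟩ + 1/√2|001⟩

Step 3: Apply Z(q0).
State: 1/√2|000⟩ + 1/√2|001⟩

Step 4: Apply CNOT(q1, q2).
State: 1/√2|000⟩ + 1/√2|001⟩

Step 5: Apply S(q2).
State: 1/√2|000⟩ + (1/√2)i|001⟩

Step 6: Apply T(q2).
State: 1/√2|000⟩ + (-1/2 + (1/2)i)|001⟩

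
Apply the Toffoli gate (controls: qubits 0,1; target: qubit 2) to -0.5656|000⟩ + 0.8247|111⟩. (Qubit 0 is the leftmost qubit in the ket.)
-0.5656|000⟩ + 0.8247|110⟩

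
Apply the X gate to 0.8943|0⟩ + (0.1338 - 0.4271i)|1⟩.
(0.1338 - 0.4271i)|0⟩ + 0.8943|1⟩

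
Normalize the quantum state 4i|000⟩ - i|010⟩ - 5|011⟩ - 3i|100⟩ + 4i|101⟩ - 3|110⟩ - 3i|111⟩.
0.4339i|000⟩ - 0.1085i|010⟩ - 0.5423|011⟩ - 0.3254i|100⟩ + 0.4339i|101⟩ - 0.3254|110⟩ - 0.3254i|111⟩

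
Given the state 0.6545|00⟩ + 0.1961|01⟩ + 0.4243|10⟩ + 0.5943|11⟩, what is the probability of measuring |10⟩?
0.18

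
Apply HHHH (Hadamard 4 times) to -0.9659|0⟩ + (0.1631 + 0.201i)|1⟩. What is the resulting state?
-0.9659|0⟩ + (0.1631 + 0.201i)|1⟩

H² = I, so an even number of Hadamards cancels: H^4 = I and the state is unchanged.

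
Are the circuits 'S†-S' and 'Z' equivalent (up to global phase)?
No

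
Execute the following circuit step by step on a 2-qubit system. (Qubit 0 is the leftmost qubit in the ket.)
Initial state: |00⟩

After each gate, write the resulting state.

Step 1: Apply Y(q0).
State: i|10⟩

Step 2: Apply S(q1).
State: i|10⟩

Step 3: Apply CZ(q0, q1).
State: i|10⟩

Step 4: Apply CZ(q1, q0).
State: i|10⟩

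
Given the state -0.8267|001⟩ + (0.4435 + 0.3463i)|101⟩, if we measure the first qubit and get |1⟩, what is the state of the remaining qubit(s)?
(0.7882 + 0.6154i)|01⟩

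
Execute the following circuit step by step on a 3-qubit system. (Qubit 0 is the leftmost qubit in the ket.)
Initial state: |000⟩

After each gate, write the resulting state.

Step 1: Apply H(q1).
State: 1/√2|000⟩ + 1/√2|010⟩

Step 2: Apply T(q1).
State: 1/√2|000⟩ + (1/2 + (1/2)i)|010⟩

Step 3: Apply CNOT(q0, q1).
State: 1/√2|000⟩ + (1/2 + (1/2)i)|010⟩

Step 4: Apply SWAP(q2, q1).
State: 1/√2|000⟩ + (1/2 + (1/2)i)|001⟩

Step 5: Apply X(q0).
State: 1/√2|100⟩ + (1/2 + (1/2)i)|101⟩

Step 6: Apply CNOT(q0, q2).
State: (1/2 + (1/2)i)|100⟩ + 1/√2|101⟩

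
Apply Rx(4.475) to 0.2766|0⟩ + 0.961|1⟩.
(-0.171 - 0.7552i)|0⟩ + (-0.5943 - 0.2174i)|1⟩

Rx(4.475) = [[cos(θ/2), −i·sin(θ/2)], [−i·sin(θ/2), cos(θ/2)]]; θ = 4.475, cos(θ/2) ≈ -0.618399, sin(θ/2) ≈ 0.785864.
With a = amp(|0⟩) = 0.2766 and b = amp(|1⟩) = 0.961:
new amp(|0⟩) = (-0.618399)·a + (-0.785864i)·b = (-0.171 - 0.7552i)
new amp(|1⟩) = (-0.785864i)·a + (-0.618399)·b = (-0.5943 - 0.2174i)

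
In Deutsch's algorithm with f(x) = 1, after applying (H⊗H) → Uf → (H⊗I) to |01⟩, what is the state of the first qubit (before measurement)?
|0⟩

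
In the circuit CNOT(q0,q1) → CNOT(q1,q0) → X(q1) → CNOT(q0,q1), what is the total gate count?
4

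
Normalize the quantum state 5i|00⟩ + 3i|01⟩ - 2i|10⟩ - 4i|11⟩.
0.6804i|00⟩ + (1/√6)i|01⟩ - 0.2722i|10⟩ - 0.5443i|11⟩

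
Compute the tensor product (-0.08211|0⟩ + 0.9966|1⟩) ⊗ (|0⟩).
-0.08211|00⟩ + 0.9966|10⟩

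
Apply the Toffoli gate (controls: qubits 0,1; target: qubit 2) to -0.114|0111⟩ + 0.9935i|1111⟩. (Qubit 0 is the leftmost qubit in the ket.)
-0.114|0111⟩ + 0.9935i|1101⟩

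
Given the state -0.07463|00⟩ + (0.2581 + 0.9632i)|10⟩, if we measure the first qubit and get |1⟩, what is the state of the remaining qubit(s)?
(0.2588 + 0.9659i)|0⟩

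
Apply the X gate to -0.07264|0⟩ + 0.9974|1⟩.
0.9974|0⟩ - 0.07264|1⟩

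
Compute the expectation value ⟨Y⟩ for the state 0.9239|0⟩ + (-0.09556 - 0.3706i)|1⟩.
-0.6848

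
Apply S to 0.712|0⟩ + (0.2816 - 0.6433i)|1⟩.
0.712|0⟩ + (0.6433 + 0.2816i)|1⟩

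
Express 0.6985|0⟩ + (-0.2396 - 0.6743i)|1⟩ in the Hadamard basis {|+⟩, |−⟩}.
(0.3245 - 0.4768i)|+⟩ + (0.6633 + 0.4768i)|−⟩

With |ψ⟩ = α|0⟩ + β|1⟩, the Hadamard-basis coefficients are ⟨+|ψ⟩ = (α + β)/√2 and ⟨−|ψ⟩ = (α − β)/√2.
Here α = 0.6985, β = (-0.2396 - 0.6743i): (α + β)/√2 = (0.3245 - 0.4768i), (α − β)/√2 = (0.6633 + 0.4768i).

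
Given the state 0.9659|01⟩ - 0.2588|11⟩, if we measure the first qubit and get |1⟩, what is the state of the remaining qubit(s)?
-|1⟩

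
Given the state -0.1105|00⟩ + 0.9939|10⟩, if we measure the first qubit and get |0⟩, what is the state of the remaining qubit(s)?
-|0⟩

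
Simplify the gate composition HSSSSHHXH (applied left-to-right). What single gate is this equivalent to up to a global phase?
Z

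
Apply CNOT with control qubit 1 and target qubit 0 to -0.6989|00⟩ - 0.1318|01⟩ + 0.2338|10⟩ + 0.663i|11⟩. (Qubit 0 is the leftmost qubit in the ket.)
-0.6989|00⟩ + 0.663i|01⟩ + 0.2338|10⟩ - 0.1318|11⟩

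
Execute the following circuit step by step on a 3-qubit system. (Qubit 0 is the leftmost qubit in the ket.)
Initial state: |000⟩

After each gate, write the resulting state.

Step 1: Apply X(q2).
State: |001⟩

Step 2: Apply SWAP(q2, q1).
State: |010⟩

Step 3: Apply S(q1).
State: i|010⟩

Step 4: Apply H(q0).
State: (1/√2)i|010⟩ + (1/√2)i|110⟩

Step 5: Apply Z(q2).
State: (1/√2)i|010⟩ + (1/√2)i|110⟩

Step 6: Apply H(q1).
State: (1/2)i|000⟩ - (1/2)i|010⟩ + (1/2)i|100⟩ - (1/2)i|110⟩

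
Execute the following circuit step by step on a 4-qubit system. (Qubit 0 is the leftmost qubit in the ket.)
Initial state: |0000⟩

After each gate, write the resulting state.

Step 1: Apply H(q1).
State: 1/√2|0000⟩ + 1/√2|0100⟩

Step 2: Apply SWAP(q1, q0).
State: 1/√2|0000⟩ + 1/√2|1000⟩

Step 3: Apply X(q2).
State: 1/√2|0010⟩ + 1/√2|1010⟩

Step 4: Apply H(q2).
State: 1/2|0000⟩ - 1/2|0010⟩ + 1/2|1000⟩ - 1/2|1010⟩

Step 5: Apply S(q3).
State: 1/2|0000⟩ - 1/2|0010⟩ + 1/2|1000⟩ - 1/2|1010⟩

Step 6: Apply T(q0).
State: 1/2|0000⟩ - 1/2|0010⟩ + (1/√8 + (1/√8)i)|1000⟩ + (-1/√8 - (1/√8)i)|1010⟩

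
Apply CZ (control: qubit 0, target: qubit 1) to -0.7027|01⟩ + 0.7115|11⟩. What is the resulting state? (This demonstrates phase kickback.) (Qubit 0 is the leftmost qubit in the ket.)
-0.7027|01⟩ - 0.7115|11⟩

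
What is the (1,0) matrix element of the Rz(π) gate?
0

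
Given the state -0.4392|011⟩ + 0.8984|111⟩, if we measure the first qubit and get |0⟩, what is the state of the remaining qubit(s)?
-|11⟩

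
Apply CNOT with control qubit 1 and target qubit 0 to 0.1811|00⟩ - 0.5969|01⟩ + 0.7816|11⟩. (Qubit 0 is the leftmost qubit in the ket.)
0.1811|00⟩ + 0.7816|01⟩ - 0.5969|11⟩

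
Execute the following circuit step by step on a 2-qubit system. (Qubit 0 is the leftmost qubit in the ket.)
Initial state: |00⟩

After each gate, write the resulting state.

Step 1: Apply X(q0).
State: |10⟩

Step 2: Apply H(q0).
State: 1/√2|00⟩ - 1/√2|10⟩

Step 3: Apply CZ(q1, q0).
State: 1/√2|00⟩ - 1/√2|10⟩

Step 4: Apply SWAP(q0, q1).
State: 1/√2|00⟩ - 1/√2|01⟩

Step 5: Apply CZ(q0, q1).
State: 1/√2|00⟩ - 1/√2|01⟩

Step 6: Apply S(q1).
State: 1/√2|00⟩ - (1/√2)i|01⟩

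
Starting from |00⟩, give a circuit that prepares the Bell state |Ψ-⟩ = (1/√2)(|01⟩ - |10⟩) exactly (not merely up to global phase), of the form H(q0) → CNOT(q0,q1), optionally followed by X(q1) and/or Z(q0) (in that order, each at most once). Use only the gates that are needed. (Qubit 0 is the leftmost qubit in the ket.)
H(q0) → CNOT(q0,q1) → X(q1) → Z(q0)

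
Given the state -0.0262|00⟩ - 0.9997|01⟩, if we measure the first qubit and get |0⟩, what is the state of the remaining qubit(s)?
-0.0262|0⟩ - 0.9997|1⟩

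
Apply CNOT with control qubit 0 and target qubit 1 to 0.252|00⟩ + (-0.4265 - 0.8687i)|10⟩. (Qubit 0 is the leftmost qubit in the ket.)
0.252|00⟩ + (-0.4265 - 0.8687i)|11⟩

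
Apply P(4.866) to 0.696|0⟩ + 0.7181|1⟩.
0.696|0⟩ + (0.1099 - 0.7096i)|1⟩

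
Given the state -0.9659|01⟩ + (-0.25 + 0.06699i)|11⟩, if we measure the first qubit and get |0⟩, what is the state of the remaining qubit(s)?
-|1⟩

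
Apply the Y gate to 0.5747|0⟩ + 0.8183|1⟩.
-0.8183i|0⟩ + 0.5747i|1⟩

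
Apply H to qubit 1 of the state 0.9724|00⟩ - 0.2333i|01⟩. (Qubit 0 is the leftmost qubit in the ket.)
(0.6876 - 0.165i)|00⟩ + (0.6876 + 0.165i)|01⟩

H on qubit 1 mixes each pair of kets that differ only in qubit 1: amplitudes (a, b) of (|…0…⟩, |…1…⟩) become ((a + b)/√2, (a − b)/√2). Kets absent from the input have amplitude 0.
(|00⟩, |01⟩): (a, b) = (0.9724, -0.2333i) → ((0.6876 - 0.165i), (0.6876 + 0.165i))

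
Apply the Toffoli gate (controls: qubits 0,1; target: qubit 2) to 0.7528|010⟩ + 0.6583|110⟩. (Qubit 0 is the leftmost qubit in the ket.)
0.7528|010⟩ + 0.6583|111⟩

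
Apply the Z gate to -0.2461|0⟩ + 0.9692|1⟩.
-0.2461|0⟩ - 0.9692|1⟩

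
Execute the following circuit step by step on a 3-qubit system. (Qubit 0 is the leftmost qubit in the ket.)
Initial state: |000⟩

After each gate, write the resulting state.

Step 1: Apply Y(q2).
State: i|001⟩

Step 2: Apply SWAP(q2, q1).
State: i|010⟩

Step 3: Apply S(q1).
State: -|010⟩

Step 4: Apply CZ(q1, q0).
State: -|010⟩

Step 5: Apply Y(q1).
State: i|000⟩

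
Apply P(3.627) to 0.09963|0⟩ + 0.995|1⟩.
0.09963|0⟩ + (-0.8801 - 0.4642i)|1⟩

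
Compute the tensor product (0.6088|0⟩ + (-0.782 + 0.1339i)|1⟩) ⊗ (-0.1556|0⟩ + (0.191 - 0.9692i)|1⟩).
-0.09473|00⟩ + (0.1163 - 0.59i)|01⟩ + (0.1217 - 0.02083i)|10⟩ + (-0.01959 + 0.7835i)|11⟩

amp(|b₁b₂…⟩) = product of the factor amplitudes for bits b₁, b₂, …; only kets whose every factor amplitude is nonzero survive.
|00⟩: (0.6088)(-0.1556) = -0.09473
|01⟩: (0.6088)(0.191 - 0.9692i) = (0.1163 - 0.59i)
|10⟩: (-0.782 + 0.1339i)(-0.1556) = (0.1217 - 0.02083i)
|11⟩: (-0.782 + 0.1339i)(0.191 - 0.9692i) = (-0.01959 + 0.7835i)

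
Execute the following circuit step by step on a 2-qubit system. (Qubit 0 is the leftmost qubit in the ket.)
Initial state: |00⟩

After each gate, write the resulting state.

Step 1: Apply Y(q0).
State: i|10⟩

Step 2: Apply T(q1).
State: i|10⟩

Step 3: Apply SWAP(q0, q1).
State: i|01⟩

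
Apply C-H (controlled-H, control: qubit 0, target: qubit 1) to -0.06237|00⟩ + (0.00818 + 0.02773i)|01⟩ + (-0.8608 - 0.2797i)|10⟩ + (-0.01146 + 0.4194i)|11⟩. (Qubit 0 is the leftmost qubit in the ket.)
-0.06237|00⟩ + (0.00818 + 0.02773i)|01⟩ + (-0.6168 + 0.09878i)|10⟩ + (-0.6006 - 0.4943i)|11⟩

C-H leaves the control-|0⟩ kets |00⟩, |01⟩ unchanged and applies H to qubit 1 on the control-|1⟩ pair (|10⟩, |11⟩).
H = [[1/√2, 1/√2], [1/√2, -1/√2]].
With a = amp(|10⟩) = (-0.8608 - 0.2797i) and b = amp(|11⟩) = (-0.01146 + 0.4194i):
new amp(|10⟩) = (1/√2)·a + (1/√2)·b = (-0.6168 + 0.09878i)
new amp(|11⟩) = (1/√2)·a + (-1/√2)·b = (-0.6006 - 0.4943i)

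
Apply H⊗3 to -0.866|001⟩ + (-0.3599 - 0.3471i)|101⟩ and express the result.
(-0.4334 - 0.1227i)|000⟩ + (0.4334 + 0.1227i)|001⟩ + (-0.4334 - 0.1227i)|010⟩ + (0.4334 + 0.1227i)|011⟩ + (-0.1789 + 0.1227i)|100⟩ + (0.1789 - 0.1227i)|101⟩ + (-0.1789 + 0.1227i)|110⟩ + (0.1789 - 0.1227i)|111⟩

H⊗3 gives amp(|y⟩) = (1/2√2) Σ_x (−1)^(x·y) amp(|x⟩), where x·y is the number of positions in which both x and y have a 1.
|000⟩: (-0.866 + (-0.3599 - 0.3471i))/(2√2) = (-0.4334 - 0.1227i)
|001⟩: (0.866 - (-0.3599 - 0.3471i))/(2√2) = (0.4334 + 0.1227i)
|010⟩: (-0.866 + (-0.3599 - 0.3471i))/(2√2) = (-0.4334 - 0.1227i)
|011⟩: (0.866 - (-0.3599 - 0.3471i))/(2√2) = (0.4334 + 0.1227i)
|100⟩: (-0.866 - (-0.3599 - 0.3471i))/(2√2) = (-0.1789 + 0.1227i)
|101⟩: (0.866 + (-0.3599 - 0.3471i))/(2√2) = (0.1789 - 0.1227i)
|110⟩: (-0.866 - (-0.3599 - 0.3471i))/(2√2) = (-0.1789 + 0.1227i)
|111⟩: (0.866 + (-0.3599 - 0.3471i))/(2√2) = (0.1789 - 0.1227i)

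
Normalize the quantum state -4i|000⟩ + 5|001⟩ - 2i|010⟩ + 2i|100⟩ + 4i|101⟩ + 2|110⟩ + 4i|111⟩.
-0.4339i|000⟩ + 0.5423|001⟩ - 0.2169i|010⟩ + 0.2169i|100⟩ + 0.4339i|101⟩ + 0.2169|110⟩ + 0.4339i|111⟩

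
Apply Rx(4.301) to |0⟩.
-0.5478|0⟩ - 0.8366i|1⟩

Rx(4.301) = [[cos(θ/2), −i·sin(θ/2)], [−i·sin(θ/2), cos(θ/2)]]; θ = 4.301, cos(θ/2) ≈ -0.547776, sin(θ/2) ≈ 0.836625.
With a = amp(|0⟩) = 1 and b = amp(|1⟩) = 0:
new amp(|0⟩) = (-0.547776)·a + (-0.836625i)·b = -0.5478
new amp(|1⟩) = (-0.836625i)·a + (-0.547776)·b = -0.8366i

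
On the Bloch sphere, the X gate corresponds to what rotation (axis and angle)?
Rotation by π around the x-axis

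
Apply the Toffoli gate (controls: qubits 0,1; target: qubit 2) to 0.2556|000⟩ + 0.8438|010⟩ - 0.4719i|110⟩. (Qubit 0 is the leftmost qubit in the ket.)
0.2556|000⟩ + 0.8438|010⟩ - 0.4719i|111⟩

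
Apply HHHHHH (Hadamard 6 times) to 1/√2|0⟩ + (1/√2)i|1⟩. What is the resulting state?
1/√2|0⟩ + (1/√2)i|1⟩

H² = I, so an even number of Hadamards cancels: H^6 = I and the state is unchanged.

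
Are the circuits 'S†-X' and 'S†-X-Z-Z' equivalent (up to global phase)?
Yes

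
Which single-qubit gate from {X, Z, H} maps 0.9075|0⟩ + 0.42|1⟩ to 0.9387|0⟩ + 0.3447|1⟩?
H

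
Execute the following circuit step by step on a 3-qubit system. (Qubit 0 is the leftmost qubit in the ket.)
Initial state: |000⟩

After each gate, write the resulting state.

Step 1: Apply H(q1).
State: 1/√2|000⟩ + 1/√2|010⟩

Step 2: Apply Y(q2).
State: (1/√2)i|001⟩ + (1/√2)i|011⟩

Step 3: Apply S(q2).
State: -1/√2|001⟩ - 1/√2|011⟩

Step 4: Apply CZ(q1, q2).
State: -1/√2|001⟩ + 1/√2|011⟩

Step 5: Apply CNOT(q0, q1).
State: -1/√2|001⟩ + 1/√2|011⟩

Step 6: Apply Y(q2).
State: (1/√2)i|000⟩ - (1/√2)i|010⟩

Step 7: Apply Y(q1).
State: -1/√2|000⟩ - 1/√2|010⟩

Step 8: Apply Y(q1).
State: (1/√2)i|000⟩ - (1/√2)i|010⟩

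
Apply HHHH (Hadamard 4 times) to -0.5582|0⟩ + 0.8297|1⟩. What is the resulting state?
-0.5582|0⟩ + 0.8297|1⟩

H² = I, so an even number of Hadamards cancels: H^4 = I and the state is unchanged.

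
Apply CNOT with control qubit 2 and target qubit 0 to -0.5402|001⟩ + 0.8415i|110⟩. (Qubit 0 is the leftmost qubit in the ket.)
-0.5402|101⟩ + 0.8415i|110⟩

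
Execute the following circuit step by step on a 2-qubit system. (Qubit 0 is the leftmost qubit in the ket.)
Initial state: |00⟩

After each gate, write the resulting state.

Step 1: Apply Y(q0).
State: i|10⟩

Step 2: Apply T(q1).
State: i|10⟩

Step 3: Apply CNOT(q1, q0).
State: i|10⟩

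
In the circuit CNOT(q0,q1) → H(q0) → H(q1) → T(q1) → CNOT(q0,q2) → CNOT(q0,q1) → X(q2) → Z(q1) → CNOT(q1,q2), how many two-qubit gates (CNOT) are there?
4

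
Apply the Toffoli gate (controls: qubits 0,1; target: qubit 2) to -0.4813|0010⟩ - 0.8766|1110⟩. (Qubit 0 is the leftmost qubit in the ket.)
-0.4813|0010⟩ - 0.8766|1100⟩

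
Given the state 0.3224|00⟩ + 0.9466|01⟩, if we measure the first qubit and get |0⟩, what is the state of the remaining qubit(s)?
0.3224|0⟩ + 0.9466|1⟩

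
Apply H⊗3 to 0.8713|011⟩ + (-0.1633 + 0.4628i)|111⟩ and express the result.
(0.2503 + 0.1636i)|000⟩ + (-0.2503 - 0.1636i)|001⟩ + (-0.2503 - 0.1636i)|010⟩ + (0.2503 + 0.1636i)|011⟩ + (0.3658 - 0.1636i)|100⟩ + (-0.3658 + 0.1636i)|101⟩ + (-0.3658 + 0.1636i)|110⟩ + (0.3658 - 0.1636i)|111⟩

H⊗3 gives amp(|y⟩) = (1/2√2) Σ_x (−1)^(x·y) amp(|x⟩), where x·y is the number of positions in which both x and y have a 1.
|000⟩: (0.8713 + (-0.1633 + 0.4628i))/(2√2) = (0.2503 + 0.1636i)
|001⟩: (-0.8713 - (-0.1633 + 0.4628i))/(2√2) = (-0.2503 - 0.1636i)
|010⟩: (-0.8713 - (-0.1633 + 0.4628i))/(2√2) = (-0.2503 - 0.1636i)
|011⟩: (0.8713 + (-0.1633 + 0.4628i))/(2√2) = (0.2503 + 0.1636i)
|100⟩: (0.8713 - (-0.1633 + 0.4628i))/(2√2) = (0.3658 - 0.1636i)
|101⟩: (-0.8713 + (-0.1633 + 0.4628i))/(2√2) = (-0.3658 + 0.1636i)
|110⟩: (-0.8713 + (-0.1633 + 0.4628i))/(2√2) = (-0.3658 + 0.1636i)
|111⟩: (0.8713 - (-0.1633 + 0.4628i))/(2√2) = (0.3658 - 0.1636i)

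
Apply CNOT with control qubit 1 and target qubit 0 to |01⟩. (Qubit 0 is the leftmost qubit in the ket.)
|11⟩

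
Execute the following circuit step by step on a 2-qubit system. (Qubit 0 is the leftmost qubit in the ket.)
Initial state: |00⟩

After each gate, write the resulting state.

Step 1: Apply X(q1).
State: |01⟩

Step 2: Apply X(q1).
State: |00⟩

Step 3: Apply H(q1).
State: 1/√2|00⟩ + 1/√2|01⟩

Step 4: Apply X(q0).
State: 1/√2|10⟩ + 1/√2|11⟩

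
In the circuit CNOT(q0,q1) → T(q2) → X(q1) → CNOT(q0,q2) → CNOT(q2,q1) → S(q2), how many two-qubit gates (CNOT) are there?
3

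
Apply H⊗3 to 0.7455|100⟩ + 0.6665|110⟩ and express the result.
0.4992|000⟩ + 0.4992|001⟩ + 0.02793|010⟩ + 0.02793|011⟩ - 0.4992|100⟩ - 0.4992|101⟩ - 0.02793|110⟩ - 0.02793|111⟩

H⊗3 gives amp(|y⟩) = (1/2√2) Σ_x (−1)^(x·y) amp(|x⟩), where x·y is the number of positions in which both x and y have a 1.
|000⟩: (0.7455 + 0.6665)/(2√2) = 0.4992
|001⟩: (0.7455 + 0.6665)/(2√2) = 0.4992
|010⟩: (0.7455 - 0.6665)/(2√2) = 0.02793
|011⟩: (0.7455 - 0.6665)/(2√2) = 0.02793
|100⟩: (-0.7455 - 0.6665)/(2√2) = -0.4992
|101⟩: (-0.7455 - 0.6665)/(2√2) = -0.4992
|110⟩: (-0.7455 + 0.6665)/(2√2) = -0.02793
|111⟩: (-0.7455 + 0.6665)/(2√2) = -0.02793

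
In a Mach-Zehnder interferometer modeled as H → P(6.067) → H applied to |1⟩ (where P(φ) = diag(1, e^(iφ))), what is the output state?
(0.01164 + 0.1073i)|0⟩ + (0.9884 - 0.1073i)|1⟩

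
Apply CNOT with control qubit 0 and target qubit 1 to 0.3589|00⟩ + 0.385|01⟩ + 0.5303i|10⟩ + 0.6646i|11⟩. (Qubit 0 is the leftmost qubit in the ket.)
0.3589|00⟩ + 0.385|01⟩ + 0.6646i|10⟩ + 0.5303i|11⟩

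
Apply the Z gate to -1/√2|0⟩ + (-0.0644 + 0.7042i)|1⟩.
-1/√2|0⟩ + (0.0644 - 0.7042i)|1⟩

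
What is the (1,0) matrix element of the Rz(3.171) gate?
0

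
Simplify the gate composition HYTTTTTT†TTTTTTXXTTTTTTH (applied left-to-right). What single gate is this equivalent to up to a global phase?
Y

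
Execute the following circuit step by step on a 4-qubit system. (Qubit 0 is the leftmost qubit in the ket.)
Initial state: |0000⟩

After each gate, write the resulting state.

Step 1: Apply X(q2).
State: |0010⟩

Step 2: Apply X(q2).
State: |0000⟩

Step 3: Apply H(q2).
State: 1/√2|0000⟩ + 1/√2|0010⟩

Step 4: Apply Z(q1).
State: 1/√2|0000⟩ + 1/√2|0010⟩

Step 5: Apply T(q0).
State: 1/√2|0000⟩ + 1/√2|0010⟩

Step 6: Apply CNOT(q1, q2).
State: 1/√2|0000⟩ + 1/√2|0010⟩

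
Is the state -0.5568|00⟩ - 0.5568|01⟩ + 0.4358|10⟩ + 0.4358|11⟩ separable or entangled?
Separable

Writing the state as a|00⟩ + b|01⟩ + c|10⟩ + d|11⟩, it is a product state iff ad − bc = 0.
Here (a, b, c, d) = (-0.5568, -0.5568, 0.4358, 0.4358): ad − bc = (-0.5568)(0.4358) − (-0.5568)(0.4358) = 0, so the state is separable.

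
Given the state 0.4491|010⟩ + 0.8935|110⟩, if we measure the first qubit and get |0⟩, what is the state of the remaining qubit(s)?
|10⟩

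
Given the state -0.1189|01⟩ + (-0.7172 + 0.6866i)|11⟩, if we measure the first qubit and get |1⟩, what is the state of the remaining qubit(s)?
(-0.7223 + 0.6915i)|1⟩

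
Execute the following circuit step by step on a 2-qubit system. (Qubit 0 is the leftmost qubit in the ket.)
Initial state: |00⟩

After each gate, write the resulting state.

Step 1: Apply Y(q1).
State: i|01⟩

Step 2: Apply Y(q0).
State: -|11⟩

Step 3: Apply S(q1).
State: -i|11⟩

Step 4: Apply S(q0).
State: |11⟩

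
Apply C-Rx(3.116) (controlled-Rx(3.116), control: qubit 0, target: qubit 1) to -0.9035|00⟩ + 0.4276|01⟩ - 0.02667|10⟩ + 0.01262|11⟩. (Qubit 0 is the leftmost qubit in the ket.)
-0.9035|00⟩ + 0.4276|01⟩ + (-0.0003413 - 0.01262i)|10⟩ + (0.0001615 + 0.02667i)|11⟩

C-Rx(3.116) leaves the control-|0⟩ kets |00⟩, |01⟩ unchanged and applies Rx(3.116) to qubit 1 on the control-|1⟩ pair (|10⟩, |11⟩).
Rx(3.116) = [[cos(θ/2), −i·sin(θ/2)], [−i·sin(θ/2), cos(θ/2)]]; θ = 3.116, cos(θ/2) ≈ 0.012796, sin(θ/2) ≈ 0.999918.
With a = amp(|10⟩) = -0.02667 and b = amp(|11⟩) = 0.01262:
new amp(|10⟩) = (0.012796)·a + (-0.999918i)·b = (-0.0003413 - 0.01262i)
new amp(|11⟩) = (-0.999918i)·a + (0.012796)·b = (0.0001615 + 0.02667i)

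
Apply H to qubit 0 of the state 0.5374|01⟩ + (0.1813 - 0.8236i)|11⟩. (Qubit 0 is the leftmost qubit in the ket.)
(0.5082 - 0.5824i)|01⟩ + (0.2518 + 0.5824i)|11⟩

H on qubit 0 mixes each pair of kets that differ only in qubit 0: amplitudes (a, b) of (|…0…⟩, |…1…⟩) become ((a + b)/√2, (a − b)/√2). Kets absent from the input have amplitude 0.
(|01⟩, |11⟩): (a, b) = (0.5374, (0.1813 - 0.8236i)) → ((0.5082 - 0.5824i), (0.2518 + 0.5824i))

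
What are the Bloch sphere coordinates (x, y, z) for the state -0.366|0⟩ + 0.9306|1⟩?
(-0.6812, 0, -0.7321)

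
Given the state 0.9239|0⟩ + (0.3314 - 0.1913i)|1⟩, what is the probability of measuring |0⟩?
0.8536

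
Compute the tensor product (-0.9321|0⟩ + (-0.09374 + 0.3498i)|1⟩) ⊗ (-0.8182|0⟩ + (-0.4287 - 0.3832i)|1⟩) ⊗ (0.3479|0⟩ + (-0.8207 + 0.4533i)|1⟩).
0.2653|000⟩ + (-0.6259 + 0.3457i)|001⟩ + (0.139 + 0.1243i)|010⟩ + (-0.4899 - 0.112i)|011⟩ + (0.02668 - 0.09957i)|100⟩ + (0.06679 + 0.2697i)|101⟩ + (0.06061 - 0.03967i)|110⟩ + (-0.0913 + 0.1726i)|111⟩

amp(|b₁b₂…⟩) = product of the factor amplitudes for bits b₁, b₂, …; only kets whose every factor amplitude is nonzero survive.
|000⟩: (-0.9321)(-0.8182)(0.3479) = 0.2653
|001⟩: (-0.9321)(-0.8182)(-0.8207 + 0.4533i) = (-0.6259 + 0.3457i)
|010⟩: (-0.9321)(-0.4287 - 0.3832i)(0.3479) = (0.139 + 0.1243i)
|011⟩: (-0.9321)(-0.4287 - 0.3832i)(-0.8207 + 0.4533i) = (-0.4899 - 0.112i)
|100⟩: (-0.09374 + 0.3498i)(-0.8182)(0.3479) = (0.02668 - 0.09957i)
|101⟩: (-0.09374 + 0.3498i)(-0.8182)(-0.8207 + 0.4533i) = (0.06679 + 0.2697i)
|110⟩: (-0.09374 + 0.3498i)(-0.4287 - 0.3832i)(0.3479) = (0.06061 - 0.03967i)
|111⟩: (-0.09374 + 0.3498i)(-0.4287 - 0.3832i)(-0.8207 + 0.4533i) = (-0.0913 + 0.1726i)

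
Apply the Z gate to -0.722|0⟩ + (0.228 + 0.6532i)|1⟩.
-0.722|0⟩ + (-0.228 - 0.6532i)|1⟩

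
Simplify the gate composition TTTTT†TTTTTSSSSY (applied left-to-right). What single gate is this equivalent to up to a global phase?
Y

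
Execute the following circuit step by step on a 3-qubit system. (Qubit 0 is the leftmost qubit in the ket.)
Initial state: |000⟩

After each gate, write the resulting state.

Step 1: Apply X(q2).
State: |001⟩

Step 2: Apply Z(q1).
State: |001⟩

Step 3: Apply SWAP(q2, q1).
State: |010⟩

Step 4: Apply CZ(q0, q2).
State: |010⟩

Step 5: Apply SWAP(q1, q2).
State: |001⟩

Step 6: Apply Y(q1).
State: i|011⟩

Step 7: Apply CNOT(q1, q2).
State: i|010⟩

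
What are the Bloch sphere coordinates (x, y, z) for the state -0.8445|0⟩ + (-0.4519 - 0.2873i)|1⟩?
(0.7633, 0.4852, 0.4264)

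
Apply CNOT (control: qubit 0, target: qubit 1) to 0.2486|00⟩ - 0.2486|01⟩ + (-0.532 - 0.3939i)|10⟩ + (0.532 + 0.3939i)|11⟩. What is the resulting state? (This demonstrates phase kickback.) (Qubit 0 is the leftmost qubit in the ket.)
0.2486|00⟩ - 0.2486|01⟩ + (0.532 + 0.3939i)|10⟩ + (-0.532 - 0.3939i)|11⟩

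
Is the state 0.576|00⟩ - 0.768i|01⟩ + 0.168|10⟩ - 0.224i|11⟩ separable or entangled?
Separable

Writing the state as a|00⟩ + b|01⟩ + c|10⟩ + d|11⟩, it is a product state iff ad − bc = 0.
Here (a, b, c, d) = (0.576, -0.768i, 0.168, -0.224i): ad − bc = (0.576)(-0.224i) − (-0.768i)(0.168) = 0, so the state is separable.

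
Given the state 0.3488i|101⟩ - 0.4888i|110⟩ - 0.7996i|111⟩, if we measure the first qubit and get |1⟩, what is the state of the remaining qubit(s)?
0.3488i|01⟩ - 0.4888i|10⟩ - 0.7996i|11⟩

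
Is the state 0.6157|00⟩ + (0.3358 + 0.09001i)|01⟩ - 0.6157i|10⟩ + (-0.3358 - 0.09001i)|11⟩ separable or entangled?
Entangled

Writing the state as a|00⟩ + b|01⟩ + c|10⟩ + d|11⟩, it is a product state iff ad − bc = 0.
Here (a, b, c, d) = (0.6157, (0.3358 + 0.09001i), -0.6157i, (-0.3358 - 0.09001i)): ad − bc = (0.6157)(-0.3358 - 0.09001i) − (0.3358 + 0.09001i)(-0.6157i) = (-0.2622 + 0.1513i) ≠ 0, so the state is entangled.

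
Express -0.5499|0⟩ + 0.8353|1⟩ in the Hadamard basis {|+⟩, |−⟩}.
0.2018|+⟩ - 0.9795|−⟩

With |ψ⟩ = α|0⟩ + β|1⟩, the Hadamard-basis coefficients are ⟨+|ψ⟩ = (α + β)/√2 and ⟨−|ψ⟩ = (α − β)/√2.
Here α = -0.5499, β = 0.8353: (α + β)/√2 = 0.2018, (α − β)/√2 = -0.9795.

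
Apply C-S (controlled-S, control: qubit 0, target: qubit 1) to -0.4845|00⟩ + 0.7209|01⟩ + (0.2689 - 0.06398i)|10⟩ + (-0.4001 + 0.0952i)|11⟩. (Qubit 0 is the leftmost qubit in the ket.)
-0.4845|00⟩ + 0.7209|01⟩ + (0.2689 - 0.06398i)|10⟩ + (-0.0952 - 0.4001i)|11⟩

C-S leaves the control-|0⟩ kets |00⟩, |01⟩ unchanged and applies S to qubit 1 on the control-|1⟩ pair (|10⟩, |11⟩).
S = [[1, 0], [0, i]].
With a = amp(|10⟩) = (0.2689 - 0.06398i) and b = amp(|11⟩) = (-0.4001 + 0.0952i):
new amp(|10⟩) = (1)·a = (0.2689 - 0.06398i)
new amp(|11⟩) = (i)·b = (-0.0952 - 0.4001i)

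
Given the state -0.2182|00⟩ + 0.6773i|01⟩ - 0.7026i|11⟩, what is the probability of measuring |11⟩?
0.4936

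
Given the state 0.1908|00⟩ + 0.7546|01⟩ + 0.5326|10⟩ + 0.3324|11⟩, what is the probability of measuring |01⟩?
0.5694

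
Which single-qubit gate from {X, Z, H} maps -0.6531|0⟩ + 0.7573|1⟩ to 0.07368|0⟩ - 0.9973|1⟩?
H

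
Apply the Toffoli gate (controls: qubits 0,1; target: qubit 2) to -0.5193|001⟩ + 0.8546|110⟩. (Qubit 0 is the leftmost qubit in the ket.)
-0.5193|001⟩ + 0.8546|111⟩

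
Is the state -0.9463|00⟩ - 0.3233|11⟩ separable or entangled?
Entangled

Writing the state as a|00⟩ + b|01⟩ + c|10⟩ + d|11⟩, it is a product state iff ad − bc = 0.
Here (a, b, c, d) = (-0.9463, 0, 0, -0.3233): ad − bc = (-0.9463)(-0.3233) − (0)(0) = 0.3059 ≠ 0, so the state is entangled.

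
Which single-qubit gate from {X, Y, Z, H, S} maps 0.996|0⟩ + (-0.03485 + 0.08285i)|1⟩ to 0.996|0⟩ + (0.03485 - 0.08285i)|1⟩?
Z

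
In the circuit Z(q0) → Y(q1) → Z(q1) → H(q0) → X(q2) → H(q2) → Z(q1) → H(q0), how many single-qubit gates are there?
8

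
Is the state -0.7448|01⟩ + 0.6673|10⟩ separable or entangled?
Entangled

Writing the state as a|00⟩ + b|01⟩ + c|10⟩ + d|11⟩, it is a product state iff ad − bc = 0.
Here (a, b, c, d) = (0, -0.7448, 0.6673, 0): ad − bc = (0)(0) − (-0.7448)(0.6673) = 0.497 ≠ 0, so the state is entangled.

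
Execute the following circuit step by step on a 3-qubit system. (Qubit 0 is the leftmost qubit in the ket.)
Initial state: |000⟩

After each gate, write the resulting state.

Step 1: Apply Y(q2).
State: i|001⟩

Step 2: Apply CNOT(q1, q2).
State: i|001⟩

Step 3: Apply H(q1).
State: (1/√2)i|001⟩ + (1/√2)i|011⟩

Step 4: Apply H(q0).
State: (1/2)i|001⟩ + (1/2)i|011⟩ + (1/2)i|101⟩ + (1/2)i|111⟩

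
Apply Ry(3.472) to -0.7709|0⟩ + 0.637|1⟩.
-0.5016|0⟩ - 0.8652|1⟩

Ry(3.472) = [[cos(θ/2), −sin(θ/2)], [sin(θ/2), cos(θ/2)]]; θ = 3.472, cos(θ/2) ≈ -0.164453, sin(θ/2) ≈ 0.986385.
With a = amp(|0⟩) = -0.7709 and b = amp(|1⟩) = 0.637:
new amp(|0⟩) = (-0.164453)·a + (-0.986385)·b = -0.5016
new amp(|1⟩) = (0.986385)·a + (-0.164453)·b = -0.8652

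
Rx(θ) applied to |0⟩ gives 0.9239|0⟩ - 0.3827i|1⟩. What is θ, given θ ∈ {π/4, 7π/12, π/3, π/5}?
π/4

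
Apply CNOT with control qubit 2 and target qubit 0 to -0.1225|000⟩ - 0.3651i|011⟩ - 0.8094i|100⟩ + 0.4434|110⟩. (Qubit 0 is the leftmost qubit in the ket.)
-0.1225|000⟩ - 0.8094i|100⟩ + 0.4434|110⟩ - 0.3651i|111⟩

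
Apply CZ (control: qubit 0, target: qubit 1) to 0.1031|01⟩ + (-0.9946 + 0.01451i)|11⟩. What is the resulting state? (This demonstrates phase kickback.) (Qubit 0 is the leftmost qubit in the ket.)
0.1031|01⟩ + (0.9946 - 0.01451i)|11⟩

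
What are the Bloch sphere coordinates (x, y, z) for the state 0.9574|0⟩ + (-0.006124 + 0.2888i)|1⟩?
(-0.01173, 0.553, 0.8332)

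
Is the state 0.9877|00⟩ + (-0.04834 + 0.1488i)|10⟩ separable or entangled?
Separable

Writing the state as a|00⟩ + b|01⟩ + c|10⟩ + d|11⟩, it is a product state iff ad − bc = 0.
Here (a, b, c, d) = (0.9877, 0, (-0.04834 + 0.1488i), 0): ad − bc = (0.9877)(0) − (0)(-0.04834 + 0.1488i) = 0, so the state is separable.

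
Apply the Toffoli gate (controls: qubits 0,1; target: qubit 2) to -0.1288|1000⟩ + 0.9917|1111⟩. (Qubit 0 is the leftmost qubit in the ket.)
-0.1288|1000⟩ + 0.9917|1101⟩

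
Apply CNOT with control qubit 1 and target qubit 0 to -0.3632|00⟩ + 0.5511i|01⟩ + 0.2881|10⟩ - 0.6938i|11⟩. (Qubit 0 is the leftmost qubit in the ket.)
-0.3632|00⟩ - 0.6938i|01⟩ + 0.2881|10⟩ + 0.5511i|11⟩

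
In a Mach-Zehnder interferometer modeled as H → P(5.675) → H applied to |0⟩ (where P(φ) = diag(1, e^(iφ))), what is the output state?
(0.9103 - 0.2857i)|0⟩ + (0.08966 + 0.2857i)|1⟩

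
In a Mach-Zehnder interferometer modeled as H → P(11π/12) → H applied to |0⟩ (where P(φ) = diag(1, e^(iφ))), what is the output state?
(0.01704 + 0.1294i)|0⟩ + (0.983 - 0.1294i)|1⟩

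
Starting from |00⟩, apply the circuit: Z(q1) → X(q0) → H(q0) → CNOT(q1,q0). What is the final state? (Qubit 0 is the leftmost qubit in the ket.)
1/√2|00⟩ - 1/√2|10⟩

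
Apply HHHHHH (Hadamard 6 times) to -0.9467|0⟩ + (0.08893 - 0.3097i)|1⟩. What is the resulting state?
-0.9467|0⟩ + (0.08893 - 0.3097i)|1⟩

H² = I, so an even number of Hadamards cancels: H^6 = I and the state is unchanged.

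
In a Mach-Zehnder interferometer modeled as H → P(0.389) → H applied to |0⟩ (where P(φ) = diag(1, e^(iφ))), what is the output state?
(0.9626 + 0.1896i)|0⟩ + (0.03736 - 0.1896i)|1⟩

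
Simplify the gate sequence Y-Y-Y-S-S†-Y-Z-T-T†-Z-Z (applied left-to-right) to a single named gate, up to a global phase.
Z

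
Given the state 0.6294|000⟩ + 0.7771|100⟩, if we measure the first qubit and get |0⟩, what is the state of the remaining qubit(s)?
|00⟩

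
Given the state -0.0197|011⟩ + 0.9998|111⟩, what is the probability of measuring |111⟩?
0.9996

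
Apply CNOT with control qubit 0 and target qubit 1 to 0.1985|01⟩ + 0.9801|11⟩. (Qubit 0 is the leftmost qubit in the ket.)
0.1985|01⟩ + 0.9801|10⟩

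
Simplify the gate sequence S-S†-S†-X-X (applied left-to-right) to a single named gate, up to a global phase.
S†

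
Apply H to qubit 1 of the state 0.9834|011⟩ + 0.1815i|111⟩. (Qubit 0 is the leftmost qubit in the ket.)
0.6954|001⟩ - 0.6954|011⟩ + 0.1283i|101⟩ - 0.1283i|111⟩

H on qubit 1 mixes each pair of kets that differ only in qubit 1: amplitudes (a, b) of (|…0…⟩, |…1…⟩) become ((a + b)/√2, (a − b)/√2). Kets absent from the input have amplitude 0.
(|001⟩, |011⟩): (a, b) = (0, 0.9834) → (0.6954, -0.6954)
(|101⟩, |111⟩): (a, b) = (0, 0.1815i) → (0.1283i, -0.1283i)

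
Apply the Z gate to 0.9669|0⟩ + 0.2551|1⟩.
0.9669|0⟩ - 0.2551|1⟩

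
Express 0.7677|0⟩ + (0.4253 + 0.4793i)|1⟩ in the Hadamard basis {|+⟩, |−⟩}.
(0.8436 + 0.3389i)|+⟩ + (0.2421 - 0.3389i)|−⟩

With |ψ⟩ = α|0⟩ + β|1⟩, the Hadamard-basis coefficients are ⟨+|ψ⟩ = (α + β)/√2 and ⟨−|ψ⟩ = (α − β)/√2.
Here α = 0.7677, β = (0.4253 + 0.4793i): (α + β)/√2 = (0.8436 + 0.3389i), (α − β)/√2 = (0.2421 - 0.3389i).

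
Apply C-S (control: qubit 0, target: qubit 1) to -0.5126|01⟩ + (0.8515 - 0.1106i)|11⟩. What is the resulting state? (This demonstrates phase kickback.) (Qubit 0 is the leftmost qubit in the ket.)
-0.5126|01⟩ + (0.1106 + 0.8515i)|11⟩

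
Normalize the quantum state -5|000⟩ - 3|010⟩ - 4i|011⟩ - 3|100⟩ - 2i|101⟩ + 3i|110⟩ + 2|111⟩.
-0.5735|000⟩ - 0.3441|010⟩ - 0.4588i|011⟩ - 0.3441|100⟩ - 0.2294i|101⟩ + 0.3441i|110⟩ + 0.2294|111⟩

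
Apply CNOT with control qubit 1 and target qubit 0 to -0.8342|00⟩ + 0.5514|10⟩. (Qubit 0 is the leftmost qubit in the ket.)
-0.8342|00⟩ + 0.5514|10⟩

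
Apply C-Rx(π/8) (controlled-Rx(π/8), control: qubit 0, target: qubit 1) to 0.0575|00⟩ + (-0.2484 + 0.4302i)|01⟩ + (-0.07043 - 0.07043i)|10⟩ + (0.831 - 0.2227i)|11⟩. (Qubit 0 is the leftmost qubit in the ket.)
0.0575|00⟩ + (-0.2484 + 0.4302i)|01⟩ + (-0.1125 - 0.2312i)|10⟩ + (0.8013 - 0.2047i)|11⟩

C-Rx(π/8) leaves the control-|0⟩ kets |00⟩, |01⟩ unchanged and applies Rx(π/8) to qubit 1 on the control-|1⟩ pair (|10⟩, |11⟩).
Rx(π/8) = [[cos(θ/2), −i·sin(θ/2)], [−i·sin(θ/2), cos(θ/2)]]; θ = π/8, cos(θ/2) ≈ 0.980785, sin(θ/2) ≈ 0.19509.
With a = amp(|10⟩) = (-0.07043 - 0.07043i) and b = amp(|11⟩) = (0.831 - 0.2227i):
new amp(|10⟩) = (0.980785)·a + (-0.19509i)·b = (-0.1125 - 0.2312i)
new amp(|11⟩) = (-0.19509i)·a + (0.980785)·b = (0.8013 - 0.2047i)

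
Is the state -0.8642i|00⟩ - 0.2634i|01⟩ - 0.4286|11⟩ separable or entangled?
Entangled

Writing the state as a|00⟩ + b|01⟩ + c|10⟩ + d|11⟩, it is a product state iff ad − bc = 0.
Here (a, b, c, d) = (-0.8642i, -0.2634i, 0, -0.4286): ad − bc = (-0.8642i)(-0.4286) − (-0.2634i)(0) = 0.3704i ≠ 0, so the state is entangled.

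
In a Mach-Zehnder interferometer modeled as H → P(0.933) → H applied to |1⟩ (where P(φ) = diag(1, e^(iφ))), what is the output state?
(0.2023 - 0.4017i)|0⟩ + (0.7977 + 0.4017i)|1⟩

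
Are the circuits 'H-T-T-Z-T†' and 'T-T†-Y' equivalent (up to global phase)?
No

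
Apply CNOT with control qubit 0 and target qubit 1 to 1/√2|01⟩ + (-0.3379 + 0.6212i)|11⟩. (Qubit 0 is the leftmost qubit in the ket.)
1/√2|01⟩ + (-0.3379 + 0.6212i)|10⟩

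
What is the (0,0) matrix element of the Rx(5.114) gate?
-0.8339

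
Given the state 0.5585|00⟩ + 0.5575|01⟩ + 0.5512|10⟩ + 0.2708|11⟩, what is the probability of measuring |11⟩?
0.07333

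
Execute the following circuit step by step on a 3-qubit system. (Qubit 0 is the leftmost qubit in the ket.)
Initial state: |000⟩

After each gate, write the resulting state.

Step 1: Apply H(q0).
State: 1/√2|000⟩ + 1/√2|100⟩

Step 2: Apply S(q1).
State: 1/√2|000⟩ + 1/√2|100⟩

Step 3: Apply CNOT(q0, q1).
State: 1/√2|000⟩ + 1/√2|110⟩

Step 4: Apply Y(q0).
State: -(1/√2)i|010⟩ + (1/√2)i|100⟩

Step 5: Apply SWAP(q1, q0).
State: (1/√2)i|010⟩ - (1/√2)i|100⟩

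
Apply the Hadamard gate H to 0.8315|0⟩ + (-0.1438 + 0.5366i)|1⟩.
(0.4863 + 0.3794i)|0⟩ + (0.6896 - 0.3794i)|1⟩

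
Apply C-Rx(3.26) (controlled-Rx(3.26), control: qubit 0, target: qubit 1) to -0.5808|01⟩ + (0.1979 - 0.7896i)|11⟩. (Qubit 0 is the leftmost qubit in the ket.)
-0.5808|01⟩ + (-0.7882 - 0.1976i)|10⟩ + (-0.01171 + 0.04672i)|11⟩

C-Rx(3.26) leaves the control-|0⟩ kets |00⟩, |01⟩ unchanged and applies Rx(3.26) to qubit 1 on the control-|1⟩ pair (|10⟩, |11⟩).
Rx(3.26) = [[cos(θ/2), −i·sin(θ/2)], [−i·sin(θ/2), cos(θ/2)]]; θ = 3.26, cos(θ/2) ≈ -0.0591691, sin(θ/2) ≈ 0.998248.
With a = amp(|10⟩) = 0 and b = amp(|11⟩) = (0.1979 - 0.7896i):
new amp(|10⟩) = (-0.0591691)·a + (-0.998248i)·b = (-0.7882 - 0.1976i)
new amp(|11⟩) = (-0.998248i)·a + (-0.0591691)·b = (-0.01171 + 0.04672i)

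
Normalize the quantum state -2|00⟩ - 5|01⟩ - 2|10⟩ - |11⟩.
-0.343|00⟩ - 0.8575|01⟩ - 0.343|10⟩ - 0.1715|11⟩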